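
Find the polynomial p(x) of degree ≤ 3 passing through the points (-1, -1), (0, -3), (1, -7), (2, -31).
-3*x**3 - x**2 - 3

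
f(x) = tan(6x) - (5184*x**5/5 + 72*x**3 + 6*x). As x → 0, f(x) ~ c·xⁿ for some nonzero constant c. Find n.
7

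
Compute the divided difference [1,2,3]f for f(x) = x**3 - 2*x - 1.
6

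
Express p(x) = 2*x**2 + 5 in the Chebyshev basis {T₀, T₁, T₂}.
(6)T₀ + T₂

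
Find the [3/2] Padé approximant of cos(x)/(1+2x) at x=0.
(43*x**3/42 - 43*x**2/84 - 2*x + 1)/(1 - 337*x**2/84)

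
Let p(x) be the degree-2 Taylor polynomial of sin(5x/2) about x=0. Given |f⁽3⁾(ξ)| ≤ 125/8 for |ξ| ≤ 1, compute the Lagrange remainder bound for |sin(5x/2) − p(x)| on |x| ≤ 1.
125/48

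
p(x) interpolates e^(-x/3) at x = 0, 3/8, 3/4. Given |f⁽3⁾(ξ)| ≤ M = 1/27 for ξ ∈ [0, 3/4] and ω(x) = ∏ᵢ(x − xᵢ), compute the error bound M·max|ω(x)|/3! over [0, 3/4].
sqrt(3)/13824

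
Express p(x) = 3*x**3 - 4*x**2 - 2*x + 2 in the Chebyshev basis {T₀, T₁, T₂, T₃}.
(1/4)T₁ + (-2)T₂ + (3/4)T₃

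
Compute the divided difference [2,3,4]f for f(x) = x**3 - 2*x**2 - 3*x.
7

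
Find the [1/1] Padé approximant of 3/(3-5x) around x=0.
1/(1 - 5*x/3)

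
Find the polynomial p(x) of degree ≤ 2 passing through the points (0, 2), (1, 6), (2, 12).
x**2 + 3*x + 2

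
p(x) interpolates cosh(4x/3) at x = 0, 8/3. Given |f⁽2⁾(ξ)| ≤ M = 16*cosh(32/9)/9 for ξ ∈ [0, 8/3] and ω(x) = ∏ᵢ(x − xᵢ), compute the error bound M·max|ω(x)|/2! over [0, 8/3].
128*cosh(32/9)/81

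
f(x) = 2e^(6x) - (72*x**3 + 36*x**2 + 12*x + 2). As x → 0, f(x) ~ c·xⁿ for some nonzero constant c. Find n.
4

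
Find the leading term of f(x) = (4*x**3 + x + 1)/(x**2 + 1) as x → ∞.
4*x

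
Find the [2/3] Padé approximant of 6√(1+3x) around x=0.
(189*x**2/8 + 126*x/5 + 6)/(-27*x**3/160 + 81*x**2/80 + 27*x/10 + 1)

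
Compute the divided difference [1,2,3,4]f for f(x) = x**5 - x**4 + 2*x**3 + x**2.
57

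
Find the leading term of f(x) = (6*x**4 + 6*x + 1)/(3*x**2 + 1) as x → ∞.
2*x**2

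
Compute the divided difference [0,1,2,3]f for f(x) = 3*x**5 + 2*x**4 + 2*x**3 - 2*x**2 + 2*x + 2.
89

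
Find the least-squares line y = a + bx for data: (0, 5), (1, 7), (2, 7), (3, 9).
a = 26/5, b = 6/5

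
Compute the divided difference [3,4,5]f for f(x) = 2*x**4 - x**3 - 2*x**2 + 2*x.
180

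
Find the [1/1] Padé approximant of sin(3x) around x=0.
3*x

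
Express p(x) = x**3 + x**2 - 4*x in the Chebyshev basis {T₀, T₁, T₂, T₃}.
(1/2)T₀ + (-13/4)T₁ + (1/2)T₂ + (1/4)T₃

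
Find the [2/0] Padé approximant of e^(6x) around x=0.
18*x**2 + 6*x + 1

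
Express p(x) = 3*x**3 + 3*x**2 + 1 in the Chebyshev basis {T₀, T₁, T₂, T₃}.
(5/2)T₀ + (9/4)T₁ + (3/2)T₂ + (3/4)T₃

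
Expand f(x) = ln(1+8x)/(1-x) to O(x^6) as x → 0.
8*x - 24*x**2 + 440*x**3/3 - 2632*x**4/3 + 85144*x**5/15 + O(x**6)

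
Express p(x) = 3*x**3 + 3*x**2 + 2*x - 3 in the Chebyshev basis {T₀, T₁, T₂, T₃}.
(-3/2)T₀ + (17/4)T₁ + (3/2)T₂ + (3/4)T₃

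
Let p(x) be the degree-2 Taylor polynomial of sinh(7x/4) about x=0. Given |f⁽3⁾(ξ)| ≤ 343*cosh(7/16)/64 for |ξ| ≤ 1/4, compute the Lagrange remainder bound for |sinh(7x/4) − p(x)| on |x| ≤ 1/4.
343*cosh(7/16)/24576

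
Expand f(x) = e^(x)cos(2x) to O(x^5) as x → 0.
1 + x - 3*x**2/2 - 11*x**3/6 - 7*x**4/24 + O(x**5)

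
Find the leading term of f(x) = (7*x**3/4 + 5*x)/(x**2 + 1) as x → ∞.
7*x/4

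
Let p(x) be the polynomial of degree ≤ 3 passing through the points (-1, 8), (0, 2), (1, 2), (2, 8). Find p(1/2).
5/4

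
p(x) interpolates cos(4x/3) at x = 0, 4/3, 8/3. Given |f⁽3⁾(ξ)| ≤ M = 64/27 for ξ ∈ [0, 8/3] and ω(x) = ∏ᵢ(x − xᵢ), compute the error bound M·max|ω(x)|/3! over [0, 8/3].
4096*sqrt(3)/19683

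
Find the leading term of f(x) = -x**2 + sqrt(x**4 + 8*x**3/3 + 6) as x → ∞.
4*x/3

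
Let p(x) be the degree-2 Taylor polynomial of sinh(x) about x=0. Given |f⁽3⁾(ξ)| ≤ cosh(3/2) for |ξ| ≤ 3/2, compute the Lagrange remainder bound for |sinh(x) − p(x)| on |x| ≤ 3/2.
9*cosh(3/2)/16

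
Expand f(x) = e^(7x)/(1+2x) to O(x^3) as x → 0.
1 + 5*x + 29*x**2/2 + O(x**3)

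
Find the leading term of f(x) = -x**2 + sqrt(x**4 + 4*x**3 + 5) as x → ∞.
2*x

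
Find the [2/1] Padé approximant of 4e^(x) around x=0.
(2*x**2/3 + 8*x/3 + 4)/(1 - x/3)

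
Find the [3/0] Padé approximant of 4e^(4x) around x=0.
128*x**3/3 + 32*x**2 + 16*x + 4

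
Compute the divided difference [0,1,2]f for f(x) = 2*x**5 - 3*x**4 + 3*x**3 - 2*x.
18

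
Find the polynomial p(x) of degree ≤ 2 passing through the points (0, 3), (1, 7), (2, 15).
2*x**2 + 2*x + 3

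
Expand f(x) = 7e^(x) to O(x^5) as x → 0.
7 + 7*x + 7*x**2/2 + 7*x**3/6 + 7*x**4/24 + O(x**5)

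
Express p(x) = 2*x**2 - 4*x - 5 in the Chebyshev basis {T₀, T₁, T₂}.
(-4)T₀ + (-4)T₁ + T₂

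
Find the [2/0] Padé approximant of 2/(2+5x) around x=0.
25*x**2/4 - 5*x/2 + 1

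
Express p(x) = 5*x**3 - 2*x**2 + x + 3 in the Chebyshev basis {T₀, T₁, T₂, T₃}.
(2)T₀ + (19/4)T₁ - T₂ + (5/4)T₃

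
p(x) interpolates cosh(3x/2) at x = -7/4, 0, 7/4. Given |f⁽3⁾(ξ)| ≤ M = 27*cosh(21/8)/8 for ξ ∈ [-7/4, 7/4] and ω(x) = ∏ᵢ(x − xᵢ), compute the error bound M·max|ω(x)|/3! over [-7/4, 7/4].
343*sqrt(3)*cosh(21/8)/512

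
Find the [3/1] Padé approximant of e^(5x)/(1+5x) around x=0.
(1375*x**3/48 + 25*x**2/2 + 45*x/8 + 1)/(45*x/8 + 1)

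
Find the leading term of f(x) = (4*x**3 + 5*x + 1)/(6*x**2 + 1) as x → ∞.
2*x/3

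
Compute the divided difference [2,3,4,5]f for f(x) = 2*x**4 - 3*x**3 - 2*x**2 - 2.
25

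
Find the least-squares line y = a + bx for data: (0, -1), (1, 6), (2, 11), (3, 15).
a = -1/5, b = 53/10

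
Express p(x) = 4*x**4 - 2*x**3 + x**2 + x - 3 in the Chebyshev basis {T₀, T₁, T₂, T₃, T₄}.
-T₀ + (-1/2)T₁ + (5/2)T₂ + (-1/2)T₃ + (1/2)T₄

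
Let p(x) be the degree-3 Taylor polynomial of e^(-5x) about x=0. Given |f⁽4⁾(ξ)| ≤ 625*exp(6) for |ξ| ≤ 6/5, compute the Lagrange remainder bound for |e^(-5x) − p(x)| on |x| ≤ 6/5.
54*exp(6)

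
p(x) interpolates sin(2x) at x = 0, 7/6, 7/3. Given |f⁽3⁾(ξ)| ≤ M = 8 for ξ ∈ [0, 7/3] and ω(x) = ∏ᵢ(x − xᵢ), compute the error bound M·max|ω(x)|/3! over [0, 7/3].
343*sqrt(3)/729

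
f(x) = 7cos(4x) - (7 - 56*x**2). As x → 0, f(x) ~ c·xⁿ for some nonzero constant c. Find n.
4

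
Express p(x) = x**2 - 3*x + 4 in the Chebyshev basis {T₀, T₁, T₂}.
(9/2)T₀ + (-3)T₁ + (1/2)T₂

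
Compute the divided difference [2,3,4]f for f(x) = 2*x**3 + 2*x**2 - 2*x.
20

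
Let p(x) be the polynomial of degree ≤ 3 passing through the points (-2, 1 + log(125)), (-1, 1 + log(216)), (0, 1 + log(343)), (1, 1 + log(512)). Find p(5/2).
1 + log(16388945225936291321230313138304319488*2**(3/8)*3**(5/16)*5**(7/16)*7**(9/16)/207166472332785427482736201687578125)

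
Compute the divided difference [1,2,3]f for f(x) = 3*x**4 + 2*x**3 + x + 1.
87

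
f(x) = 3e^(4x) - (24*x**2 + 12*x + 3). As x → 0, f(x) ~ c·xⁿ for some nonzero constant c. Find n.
3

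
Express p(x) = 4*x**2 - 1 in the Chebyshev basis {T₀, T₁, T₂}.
T₀ + (2)T₂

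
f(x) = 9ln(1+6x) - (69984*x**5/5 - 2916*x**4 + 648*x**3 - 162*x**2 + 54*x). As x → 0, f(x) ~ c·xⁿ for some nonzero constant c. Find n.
6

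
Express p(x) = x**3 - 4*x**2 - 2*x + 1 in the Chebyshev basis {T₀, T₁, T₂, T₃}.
-T₀ + (-5/4)T₁ + (-2)T₂ + (1/4)T₃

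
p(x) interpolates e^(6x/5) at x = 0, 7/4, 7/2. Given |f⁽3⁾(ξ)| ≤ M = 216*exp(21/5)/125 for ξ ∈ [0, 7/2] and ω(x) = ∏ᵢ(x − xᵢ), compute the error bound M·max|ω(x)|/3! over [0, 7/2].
343*sqrt(3)*exp(21/5)/1000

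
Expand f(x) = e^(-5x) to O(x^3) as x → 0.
1 - 5*x + 25*x**2/2 + O(x**3)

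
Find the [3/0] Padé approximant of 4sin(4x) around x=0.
-128*x**3/3 + 16*x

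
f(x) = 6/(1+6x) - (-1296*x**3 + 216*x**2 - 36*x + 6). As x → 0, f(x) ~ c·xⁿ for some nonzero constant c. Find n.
4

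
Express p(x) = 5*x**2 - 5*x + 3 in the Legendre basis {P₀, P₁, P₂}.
(14/3)P₀ + (-5)P₁ + (10/3)P₂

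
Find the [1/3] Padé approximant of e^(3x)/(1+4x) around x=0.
(13*x/12 + 1)/(43*x**3/8 - 77*x**2/12 + 25*x/12 + 1)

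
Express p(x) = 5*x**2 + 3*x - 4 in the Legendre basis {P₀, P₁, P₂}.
(-7/3)P₀ + (3)P₁ + (10/3)P₂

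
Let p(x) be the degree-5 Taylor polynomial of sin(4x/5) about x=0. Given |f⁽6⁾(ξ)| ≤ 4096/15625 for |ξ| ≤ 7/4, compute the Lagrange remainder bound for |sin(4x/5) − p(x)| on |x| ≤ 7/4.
117649/11250000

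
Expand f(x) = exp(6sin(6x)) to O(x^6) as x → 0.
1 + 36*x + 648*x**2 + 7560*x**3 + 62208*x**4 + 1821528*x**5/5 + O(x**6)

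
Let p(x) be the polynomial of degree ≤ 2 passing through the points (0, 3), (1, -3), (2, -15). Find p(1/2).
3/4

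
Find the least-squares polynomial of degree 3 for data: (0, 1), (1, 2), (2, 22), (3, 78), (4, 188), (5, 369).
125/126 + (-1931/756)x + (25/36)x² + (157/54)x³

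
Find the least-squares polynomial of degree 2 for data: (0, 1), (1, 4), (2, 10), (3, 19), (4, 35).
47/35 + (1/70)x + (29/14)x²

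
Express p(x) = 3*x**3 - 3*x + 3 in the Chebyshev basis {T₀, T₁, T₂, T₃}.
(3)T₀ + (-3/4)T₁ + (3/4)T₃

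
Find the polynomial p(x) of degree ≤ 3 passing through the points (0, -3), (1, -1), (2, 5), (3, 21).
x**3 - x**2 + 2*x - 3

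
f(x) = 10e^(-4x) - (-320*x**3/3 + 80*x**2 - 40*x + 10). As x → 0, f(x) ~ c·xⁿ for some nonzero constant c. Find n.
4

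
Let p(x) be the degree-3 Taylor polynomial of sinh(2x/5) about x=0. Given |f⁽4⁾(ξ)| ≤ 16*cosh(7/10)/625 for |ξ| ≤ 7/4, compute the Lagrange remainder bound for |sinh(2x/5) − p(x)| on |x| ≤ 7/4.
2401*cosh(7/10)/240000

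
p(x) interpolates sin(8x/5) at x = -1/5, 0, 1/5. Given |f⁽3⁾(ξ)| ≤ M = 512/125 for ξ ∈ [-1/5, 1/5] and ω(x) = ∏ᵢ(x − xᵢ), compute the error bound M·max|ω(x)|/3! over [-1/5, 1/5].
512*sqrt(3)/421875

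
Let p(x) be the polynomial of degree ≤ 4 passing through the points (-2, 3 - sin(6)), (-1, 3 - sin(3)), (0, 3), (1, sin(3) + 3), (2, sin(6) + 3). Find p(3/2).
5*sin(6)/16 + 7*sin(3)/8 + 3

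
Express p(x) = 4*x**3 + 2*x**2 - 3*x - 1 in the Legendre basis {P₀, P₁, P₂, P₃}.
(-1/3)P₀ + (-3/5)P₁ + (4/3)P₂ + (8/5)P₃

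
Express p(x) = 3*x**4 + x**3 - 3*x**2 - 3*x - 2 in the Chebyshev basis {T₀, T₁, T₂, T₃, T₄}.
(-19/8)T₀ + (-9/4)T₁ + (1/4)T₃ + (3/8)T₄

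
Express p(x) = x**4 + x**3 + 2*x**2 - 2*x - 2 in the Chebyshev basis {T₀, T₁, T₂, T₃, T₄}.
(-5/8)T₀ + (-5/4)T₁ + (3/2)T₂ + (1/4)T₃ + (1/8)T₄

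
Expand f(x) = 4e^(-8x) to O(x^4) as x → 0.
4 - 32*x + 128*x**2 - 1024*x**3/3 + O(x**4)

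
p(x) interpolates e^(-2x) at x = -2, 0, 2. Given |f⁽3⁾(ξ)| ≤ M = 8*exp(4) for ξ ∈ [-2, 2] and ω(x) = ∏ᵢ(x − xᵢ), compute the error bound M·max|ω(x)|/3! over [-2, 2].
64*sqrt(3)*exp(4)/27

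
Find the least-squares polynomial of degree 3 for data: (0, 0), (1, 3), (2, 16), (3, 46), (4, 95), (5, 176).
-19/126 + (697/756)x + (373/252)x² + (29/27)x³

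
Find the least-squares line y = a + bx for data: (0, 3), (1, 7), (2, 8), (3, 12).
a = 33/10, b = 14/5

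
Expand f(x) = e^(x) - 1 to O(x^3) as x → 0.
x + x**2/2 + O(x**3)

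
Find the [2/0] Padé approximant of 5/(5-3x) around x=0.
9*x**2/25 + 3*x/5 + 1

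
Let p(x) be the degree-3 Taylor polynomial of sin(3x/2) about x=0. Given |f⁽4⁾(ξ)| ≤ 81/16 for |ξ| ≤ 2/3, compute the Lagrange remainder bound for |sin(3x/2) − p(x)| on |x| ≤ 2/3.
1/24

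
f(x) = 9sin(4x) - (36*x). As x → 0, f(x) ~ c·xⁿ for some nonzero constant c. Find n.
3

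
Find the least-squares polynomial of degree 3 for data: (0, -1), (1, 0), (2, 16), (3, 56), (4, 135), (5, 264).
-10/9 + (-220/189)x + (41/63)x² + (55/27)x³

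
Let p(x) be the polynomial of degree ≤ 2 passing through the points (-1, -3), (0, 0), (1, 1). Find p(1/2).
3/4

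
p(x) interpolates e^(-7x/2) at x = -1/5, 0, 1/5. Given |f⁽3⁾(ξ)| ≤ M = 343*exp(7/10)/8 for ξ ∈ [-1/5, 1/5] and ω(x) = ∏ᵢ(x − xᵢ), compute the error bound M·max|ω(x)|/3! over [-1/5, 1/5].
343*sqrt(3)*exp(7/10)/27000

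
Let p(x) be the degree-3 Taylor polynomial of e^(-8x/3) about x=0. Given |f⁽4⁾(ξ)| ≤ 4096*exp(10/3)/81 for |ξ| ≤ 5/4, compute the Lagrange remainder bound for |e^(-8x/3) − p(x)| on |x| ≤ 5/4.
1250*exp(10/3)/243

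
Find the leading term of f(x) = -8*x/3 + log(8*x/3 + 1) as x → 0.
-32*x**2/9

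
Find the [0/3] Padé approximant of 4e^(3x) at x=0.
4/(-9*x**3/2 + 9*x**2/2 - 3*x + 1)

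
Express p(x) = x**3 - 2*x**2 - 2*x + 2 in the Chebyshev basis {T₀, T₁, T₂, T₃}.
T₀ + (-5/4)T₁ - T₂ + (1/4)T₃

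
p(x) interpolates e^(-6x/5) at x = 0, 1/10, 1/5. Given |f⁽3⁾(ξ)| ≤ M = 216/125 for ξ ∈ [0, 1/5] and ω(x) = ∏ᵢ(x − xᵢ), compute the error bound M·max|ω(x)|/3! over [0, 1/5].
sqrt(3)/15625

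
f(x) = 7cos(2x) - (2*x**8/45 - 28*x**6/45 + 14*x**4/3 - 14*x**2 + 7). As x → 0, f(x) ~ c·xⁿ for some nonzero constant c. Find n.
10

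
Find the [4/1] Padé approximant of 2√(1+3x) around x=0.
(243*x**4/320 - 27*x**3/20 + 81*x**2/20 + 36*x/5 + 2)/(21*x/10 + 1)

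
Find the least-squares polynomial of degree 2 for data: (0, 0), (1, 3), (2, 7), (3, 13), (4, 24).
13/35 + (23/35)x + (9/7)x²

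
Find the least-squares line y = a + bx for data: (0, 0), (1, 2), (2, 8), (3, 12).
a = -4/5, b = 21/5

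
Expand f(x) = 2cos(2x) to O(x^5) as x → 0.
2 - 4*x**2 + 4*x**4/3 + O(x**5)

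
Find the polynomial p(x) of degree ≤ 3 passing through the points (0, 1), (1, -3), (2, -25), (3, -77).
-2*x**3 - 3*x**2 + x + 1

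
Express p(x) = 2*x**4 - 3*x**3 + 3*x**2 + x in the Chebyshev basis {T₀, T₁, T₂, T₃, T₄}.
(9/4)T₀ + (-5/4)T₁ + (5/2)T₂ + (-3/4)T₃ + (1/4)T₄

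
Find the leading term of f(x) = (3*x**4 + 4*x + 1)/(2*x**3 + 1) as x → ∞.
3*x/2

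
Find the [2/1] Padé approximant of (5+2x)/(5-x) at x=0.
(2*x/5 + 1)/(1 - x/5)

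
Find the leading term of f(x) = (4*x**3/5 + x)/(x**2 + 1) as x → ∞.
4*x/5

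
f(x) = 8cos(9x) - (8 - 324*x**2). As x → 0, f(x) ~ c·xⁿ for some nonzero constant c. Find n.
4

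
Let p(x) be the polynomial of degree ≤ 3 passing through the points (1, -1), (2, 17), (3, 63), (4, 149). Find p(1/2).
-13/4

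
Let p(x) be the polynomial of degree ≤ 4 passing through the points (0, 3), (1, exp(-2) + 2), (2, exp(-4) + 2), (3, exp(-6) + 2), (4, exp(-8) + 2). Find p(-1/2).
(-420*exp(6) - 180*exp(2) + 35 + 378*exp(4) + 571*exp(8))*exp(-8)/128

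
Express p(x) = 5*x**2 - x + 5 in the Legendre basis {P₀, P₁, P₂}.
(20/3)P₀ - P₁ + (10/3)P₂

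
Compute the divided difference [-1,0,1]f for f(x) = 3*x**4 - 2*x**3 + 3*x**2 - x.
6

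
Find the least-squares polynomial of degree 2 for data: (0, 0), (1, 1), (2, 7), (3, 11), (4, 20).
-1/5 + x + x²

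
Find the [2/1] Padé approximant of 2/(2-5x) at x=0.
1/(1 - 5*x/2)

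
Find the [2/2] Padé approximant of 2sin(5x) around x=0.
10*x/(25*x**2/6 + 1)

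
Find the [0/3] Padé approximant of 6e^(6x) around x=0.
6/(-36*x**3 + 18*x**2 - 6*x + 1)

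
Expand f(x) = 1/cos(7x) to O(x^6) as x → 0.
1 + 49*x**2/2 + 12005*x**4/24 + O(x**6)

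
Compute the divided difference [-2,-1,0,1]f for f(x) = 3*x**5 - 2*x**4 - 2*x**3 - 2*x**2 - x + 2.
17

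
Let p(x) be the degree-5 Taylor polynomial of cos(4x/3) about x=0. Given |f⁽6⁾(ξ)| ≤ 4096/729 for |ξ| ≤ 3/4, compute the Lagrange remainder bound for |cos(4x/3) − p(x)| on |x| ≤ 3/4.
1/720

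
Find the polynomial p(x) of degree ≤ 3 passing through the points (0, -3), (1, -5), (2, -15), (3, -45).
-2*x**3 + 2*x**2 - 2*x - 3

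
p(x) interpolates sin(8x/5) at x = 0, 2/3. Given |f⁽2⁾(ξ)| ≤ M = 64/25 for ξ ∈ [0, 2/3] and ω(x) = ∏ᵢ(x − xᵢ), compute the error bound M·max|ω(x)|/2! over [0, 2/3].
32/225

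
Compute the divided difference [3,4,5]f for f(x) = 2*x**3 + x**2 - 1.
25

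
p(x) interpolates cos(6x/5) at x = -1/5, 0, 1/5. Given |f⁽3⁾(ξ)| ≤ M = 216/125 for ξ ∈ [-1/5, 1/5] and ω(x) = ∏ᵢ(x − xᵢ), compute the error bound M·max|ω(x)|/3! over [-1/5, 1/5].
8*sqrt(3)/15625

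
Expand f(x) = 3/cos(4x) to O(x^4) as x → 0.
3 + 24*x**2 + O(x**4)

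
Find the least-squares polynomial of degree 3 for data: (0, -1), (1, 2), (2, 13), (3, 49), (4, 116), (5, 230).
-37/42 + (319/252)x + (-37/42)x² + (71/36)x³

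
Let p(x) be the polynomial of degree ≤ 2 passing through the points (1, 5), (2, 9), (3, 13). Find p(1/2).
3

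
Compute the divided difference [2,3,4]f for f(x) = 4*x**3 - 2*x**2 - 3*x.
34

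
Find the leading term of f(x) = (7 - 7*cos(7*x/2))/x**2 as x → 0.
343/8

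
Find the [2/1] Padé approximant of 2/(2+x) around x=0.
1/(x/2 + 1)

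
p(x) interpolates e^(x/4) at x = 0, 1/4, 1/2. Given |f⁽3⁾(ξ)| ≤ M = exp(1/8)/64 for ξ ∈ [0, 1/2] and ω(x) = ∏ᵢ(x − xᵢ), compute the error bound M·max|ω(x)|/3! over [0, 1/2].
sqrt(3)*exp(1/8)/110592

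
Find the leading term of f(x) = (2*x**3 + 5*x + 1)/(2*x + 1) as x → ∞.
x**2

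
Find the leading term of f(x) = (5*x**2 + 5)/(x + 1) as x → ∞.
5*x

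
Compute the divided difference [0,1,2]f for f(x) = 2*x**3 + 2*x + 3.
6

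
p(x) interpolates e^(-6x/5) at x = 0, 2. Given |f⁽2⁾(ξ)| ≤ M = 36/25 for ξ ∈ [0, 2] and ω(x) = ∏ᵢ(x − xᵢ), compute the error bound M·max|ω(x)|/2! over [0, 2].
18/25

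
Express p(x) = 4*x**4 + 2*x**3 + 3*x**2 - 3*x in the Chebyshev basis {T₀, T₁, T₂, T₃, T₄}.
(3)T₀ + (-3/2)T₁ + (7/2)T₂ + (1/2)T₃ + (1/2)T₄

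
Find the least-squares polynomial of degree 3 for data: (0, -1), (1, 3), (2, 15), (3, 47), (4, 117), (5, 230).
-52/63 + (635/189)x + (-73/36)x² + (229/108)x³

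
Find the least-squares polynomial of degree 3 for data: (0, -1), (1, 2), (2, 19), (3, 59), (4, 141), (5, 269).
-58/63 + (26/189)x + (185/252)x² + (217/108)x³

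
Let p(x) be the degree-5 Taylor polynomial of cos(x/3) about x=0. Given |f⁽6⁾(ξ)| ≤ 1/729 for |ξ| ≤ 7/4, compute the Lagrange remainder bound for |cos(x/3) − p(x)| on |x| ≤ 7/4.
117649/2149908480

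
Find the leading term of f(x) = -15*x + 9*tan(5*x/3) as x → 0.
125*x**3/9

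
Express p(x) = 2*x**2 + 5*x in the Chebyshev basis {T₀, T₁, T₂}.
T₀ + (5)T₁ + T₂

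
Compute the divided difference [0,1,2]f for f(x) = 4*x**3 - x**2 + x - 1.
11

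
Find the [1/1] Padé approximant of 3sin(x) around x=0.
3*x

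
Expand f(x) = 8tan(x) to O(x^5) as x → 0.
8*x + 8*x**3/3 + O(x**5)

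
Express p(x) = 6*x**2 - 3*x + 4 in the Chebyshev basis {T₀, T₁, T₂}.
(7)T₀ + (-3)T₁ + (3)T₂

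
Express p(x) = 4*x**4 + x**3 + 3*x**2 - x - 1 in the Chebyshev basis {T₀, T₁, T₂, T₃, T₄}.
(2)T₀ + (-1/4)T₁ + (7/2)T₂ + (1/4)T₃ + (1/2)T₄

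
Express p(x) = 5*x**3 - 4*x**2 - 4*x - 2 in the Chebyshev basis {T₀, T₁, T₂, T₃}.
(-4)T₀ + (-1/4)T₁ + (-2)T₂ + (5/4)T₃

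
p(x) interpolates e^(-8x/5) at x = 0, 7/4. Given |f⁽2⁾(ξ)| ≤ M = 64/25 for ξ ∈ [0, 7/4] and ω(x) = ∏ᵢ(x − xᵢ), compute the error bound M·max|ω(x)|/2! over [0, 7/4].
49/50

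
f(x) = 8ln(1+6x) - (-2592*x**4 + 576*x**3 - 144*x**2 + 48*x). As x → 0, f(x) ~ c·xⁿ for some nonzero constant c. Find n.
5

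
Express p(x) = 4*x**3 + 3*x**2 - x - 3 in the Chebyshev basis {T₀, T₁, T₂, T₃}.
(-3/2)T₀ + (2)T₁ + (3/2)T₂ + T₃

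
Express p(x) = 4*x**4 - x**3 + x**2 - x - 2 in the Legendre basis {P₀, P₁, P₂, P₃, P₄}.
(-13/15)P₀ + (-8/5)P₁ + (62/21)P₂ + (-2/5)P₃ + (32/35)P₄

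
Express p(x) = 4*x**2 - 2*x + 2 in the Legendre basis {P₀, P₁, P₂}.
(10/3)P₀ + (-2)P₁ + (8/3)P₂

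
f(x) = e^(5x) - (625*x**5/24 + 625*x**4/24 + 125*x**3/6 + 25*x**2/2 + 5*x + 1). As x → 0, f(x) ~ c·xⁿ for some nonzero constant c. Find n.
6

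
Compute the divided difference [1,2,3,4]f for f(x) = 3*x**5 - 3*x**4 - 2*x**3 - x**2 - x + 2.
163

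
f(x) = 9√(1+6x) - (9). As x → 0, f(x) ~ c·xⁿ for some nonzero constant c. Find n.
1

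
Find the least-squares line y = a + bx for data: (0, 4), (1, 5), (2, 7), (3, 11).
a = 33/10, b = 23/10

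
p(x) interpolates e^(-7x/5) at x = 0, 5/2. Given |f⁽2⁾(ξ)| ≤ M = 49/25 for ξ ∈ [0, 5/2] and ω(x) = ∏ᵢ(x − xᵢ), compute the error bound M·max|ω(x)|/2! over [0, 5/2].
49/32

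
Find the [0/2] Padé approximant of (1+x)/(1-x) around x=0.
1/(2*x**2 - 2*x + 1)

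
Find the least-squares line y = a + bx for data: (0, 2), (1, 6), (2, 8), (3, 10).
a = 13/5, b = 13/5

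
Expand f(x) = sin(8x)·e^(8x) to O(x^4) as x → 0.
8*x + 64*x**2 + 512*x**3/3 + O(x**4)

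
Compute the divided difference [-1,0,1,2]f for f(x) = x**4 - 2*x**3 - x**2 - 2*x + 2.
0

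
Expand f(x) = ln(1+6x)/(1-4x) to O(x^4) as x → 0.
6*x + 6*x**2 + 96*x**3 + O(x**4)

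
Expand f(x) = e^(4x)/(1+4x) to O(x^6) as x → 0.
1 + 8*x**2 - 64*x**3/3 + 96*x**4 - 5632*x**5/15 + O(x**6)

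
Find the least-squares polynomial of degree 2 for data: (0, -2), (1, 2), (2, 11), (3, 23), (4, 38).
-78/35 + (207/70)x + (25/14)x²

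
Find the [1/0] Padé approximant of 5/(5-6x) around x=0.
6*x/5 + 1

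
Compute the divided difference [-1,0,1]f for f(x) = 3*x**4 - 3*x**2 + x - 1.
0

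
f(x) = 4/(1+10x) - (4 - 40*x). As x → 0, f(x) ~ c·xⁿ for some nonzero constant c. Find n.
2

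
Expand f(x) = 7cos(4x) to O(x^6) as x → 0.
7 - 56*x**2 + 224*x**4/3 + O(x**6)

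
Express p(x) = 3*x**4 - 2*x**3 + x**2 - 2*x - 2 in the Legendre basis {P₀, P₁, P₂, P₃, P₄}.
(-16/15)P₀ + (-16/5)P₁ + (50/21)P₂ + (-4/5)P₃ + (24/35)P₄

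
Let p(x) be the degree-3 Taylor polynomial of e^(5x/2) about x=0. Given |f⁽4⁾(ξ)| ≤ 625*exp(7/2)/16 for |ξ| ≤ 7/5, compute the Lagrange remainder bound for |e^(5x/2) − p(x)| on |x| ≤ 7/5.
2401*exp(7/2)/384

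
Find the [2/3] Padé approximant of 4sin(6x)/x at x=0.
(24 - 504*x**2/5)/(9*x**2/5 + 1)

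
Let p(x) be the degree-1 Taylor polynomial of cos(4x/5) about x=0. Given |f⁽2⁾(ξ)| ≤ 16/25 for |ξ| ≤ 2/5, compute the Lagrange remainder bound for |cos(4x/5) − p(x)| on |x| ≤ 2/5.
32/625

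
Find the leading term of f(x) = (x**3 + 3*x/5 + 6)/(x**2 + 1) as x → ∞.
x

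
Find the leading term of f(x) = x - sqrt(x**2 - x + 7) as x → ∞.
1/2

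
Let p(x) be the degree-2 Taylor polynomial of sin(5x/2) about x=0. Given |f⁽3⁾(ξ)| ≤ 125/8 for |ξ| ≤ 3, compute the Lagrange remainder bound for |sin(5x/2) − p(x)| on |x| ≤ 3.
1125/16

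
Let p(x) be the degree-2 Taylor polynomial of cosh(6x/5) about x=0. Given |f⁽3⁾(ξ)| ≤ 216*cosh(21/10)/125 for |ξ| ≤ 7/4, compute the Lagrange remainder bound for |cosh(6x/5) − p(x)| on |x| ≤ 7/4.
3087*cosh(21/10)/2000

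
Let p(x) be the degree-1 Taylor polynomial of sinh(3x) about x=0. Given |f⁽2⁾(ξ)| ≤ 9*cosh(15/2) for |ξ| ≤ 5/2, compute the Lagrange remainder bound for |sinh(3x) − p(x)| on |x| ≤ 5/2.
225*cosh(15/2)/8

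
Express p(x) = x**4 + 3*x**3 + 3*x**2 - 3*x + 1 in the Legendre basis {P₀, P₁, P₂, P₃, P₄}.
(11/5)P₀ + (-6/5)P₁ + (18/7)P₂ + (6/5)P₃ + (8/35)P₄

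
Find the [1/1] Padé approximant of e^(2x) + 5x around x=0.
(47*x/7 + 1)/(1 - 2*x/7)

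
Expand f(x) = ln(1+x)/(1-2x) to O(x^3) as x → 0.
x + 3*x**2/2 + O(x**3)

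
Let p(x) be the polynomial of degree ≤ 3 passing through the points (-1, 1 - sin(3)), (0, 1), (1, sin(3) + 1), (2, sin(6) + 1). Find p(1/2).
-sin(6)/16 + 5*sin(3)/8 + 1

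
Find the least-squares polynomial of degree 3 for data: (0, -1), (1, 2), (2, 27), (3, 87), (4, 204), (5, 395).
-151/126 + (127/756)x + (181/252)x² + (163/54)x³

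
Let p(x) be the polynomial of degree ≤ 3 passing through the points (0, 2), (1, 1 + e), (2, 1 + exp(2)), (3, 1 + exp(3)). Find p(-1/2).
-5*exp(3)/16 - 35*e/16 + 51/16 + 21*exp(2)/16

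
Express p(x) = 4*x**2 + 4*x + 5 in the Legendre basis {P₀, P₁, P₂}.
(19/3)P₀ + (4)P₁ + (8/3)P₂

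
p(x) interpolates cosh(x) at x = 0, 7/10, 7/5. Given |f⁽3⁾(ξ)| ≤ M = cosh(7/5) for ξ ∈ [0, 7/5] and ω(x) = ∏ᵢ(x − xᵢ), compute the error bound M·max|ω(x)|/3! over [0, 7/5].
343*sqrt(3)*cosh(7/5)/27000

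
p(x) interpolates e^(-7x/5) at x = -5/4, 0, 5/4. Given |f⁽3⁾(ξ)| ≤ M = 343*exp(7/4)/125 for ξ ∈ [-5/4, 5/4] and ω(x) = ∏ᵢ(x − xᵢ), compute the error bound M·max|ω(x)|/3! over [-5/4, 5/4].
343*sqrt(3)*exp(7/4)/1728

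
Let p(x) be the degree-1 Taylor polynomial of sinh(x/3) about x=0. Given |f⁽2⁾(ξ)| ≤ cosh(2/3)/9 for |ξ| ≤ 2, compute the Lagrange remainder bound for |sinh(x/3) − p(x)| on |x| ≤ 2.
2*cosh(2/3)/9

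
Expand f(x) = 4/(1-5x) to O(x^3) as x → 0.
4 + 20*x + 100*x**2 + O(x**3)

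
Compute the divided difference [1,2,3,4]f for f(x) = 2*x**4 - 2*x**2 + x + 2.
20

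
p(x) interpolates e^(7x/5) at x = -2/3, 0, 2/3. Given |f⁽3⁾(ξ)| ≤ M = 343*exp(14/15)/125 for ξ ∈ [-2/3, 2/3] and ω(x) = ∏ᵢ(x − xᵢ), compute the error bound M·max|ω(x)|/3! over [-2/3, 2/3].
2744*sqrt(3)*exp(14/15)/91125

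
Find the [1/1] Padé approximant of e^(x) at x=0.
(x/2 + 1)/(1 - x/2)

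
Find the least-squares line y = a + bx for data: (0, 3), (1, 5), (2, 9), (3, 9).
a = 16/5, b = 11/5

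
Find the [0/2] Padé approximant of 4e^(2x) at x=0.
4/(2*x**2 - 2*x + 1)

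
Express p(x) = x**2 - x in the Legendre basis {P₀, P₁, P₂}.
(1/3)P₀ - P₁ + (2/3)P₂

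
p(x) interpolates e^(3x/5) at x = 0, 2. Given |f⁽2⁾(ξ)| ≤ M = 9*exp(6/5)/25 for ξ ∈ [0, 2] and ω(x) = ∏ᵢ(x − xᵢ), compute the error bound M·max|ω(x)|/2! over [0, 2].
9*exp(6/5)/50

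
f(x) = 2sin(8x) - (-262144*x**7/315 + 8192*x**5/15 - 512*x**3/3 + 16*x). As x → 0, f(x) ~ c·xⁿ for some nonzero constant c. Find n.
9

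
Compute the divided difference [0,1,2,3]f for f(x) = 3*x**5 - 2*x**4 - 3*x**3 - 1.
60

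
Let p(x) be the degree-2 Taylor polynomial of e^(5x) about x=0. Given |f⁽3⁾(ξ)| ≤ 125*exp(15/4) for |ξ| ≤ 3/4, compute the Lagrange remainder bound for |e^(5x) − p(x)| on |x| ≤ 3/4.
1125*exp(15/4)/128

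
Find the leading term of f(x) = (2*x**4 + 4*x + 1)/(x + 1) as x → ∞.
2*x**3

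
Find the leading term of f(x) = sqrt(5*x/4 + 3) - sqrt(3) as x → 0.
5*sqrt(3)*x/24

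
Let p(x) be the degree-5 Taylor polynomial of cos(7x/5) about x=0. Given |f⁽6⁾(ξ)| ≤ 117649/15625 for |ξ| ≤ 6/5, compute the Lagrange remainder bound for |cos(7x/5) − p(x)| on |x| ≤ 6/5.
38118276/1220703125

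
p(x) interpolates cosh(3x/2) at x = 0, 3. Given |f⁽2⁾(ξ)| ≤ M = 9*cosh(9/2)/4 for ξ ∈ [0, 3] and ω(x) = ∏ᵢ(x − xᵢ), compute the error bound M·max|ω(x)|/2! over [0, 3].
81*cosh(9/2)/32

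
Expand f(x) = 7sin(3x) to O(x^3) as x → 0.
21*x + O(x**3)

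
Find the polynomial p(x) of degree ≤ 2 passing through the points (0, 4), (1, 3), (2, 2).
4 - x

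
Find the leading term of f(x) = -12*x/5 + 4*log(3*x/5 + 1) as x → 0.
-18*x**2/25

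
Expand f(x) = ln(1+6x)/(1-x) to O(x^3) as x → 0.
6*x - 12*x**2 + O(x**3)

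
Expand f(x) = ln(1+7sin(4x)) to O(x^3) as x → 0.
28*x - 392*x**2 + O(x**3)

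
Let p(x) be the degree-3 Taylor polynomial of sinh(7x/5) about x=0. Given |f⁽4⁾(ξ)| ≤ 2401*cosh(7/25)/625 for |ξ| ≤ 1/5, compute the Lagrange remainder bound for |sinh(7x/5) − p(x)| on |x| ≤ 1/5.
2401*cosh(7/25)/9375000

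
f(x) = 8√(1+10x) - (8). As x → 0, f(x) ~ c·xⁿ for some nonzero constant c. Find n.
1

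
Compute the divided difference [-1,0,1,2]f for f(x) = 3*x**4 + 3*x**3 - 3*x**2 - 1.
9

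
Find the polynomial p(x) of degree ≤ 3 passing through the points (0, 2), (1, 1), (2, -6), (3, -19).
-3*x**2 + 2*x + 2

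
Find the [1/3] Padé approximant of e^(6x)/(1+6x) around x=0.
(9*x/4 + 1)/(63*x**3/2 - 18*x**2 + 9*x/4 + 1)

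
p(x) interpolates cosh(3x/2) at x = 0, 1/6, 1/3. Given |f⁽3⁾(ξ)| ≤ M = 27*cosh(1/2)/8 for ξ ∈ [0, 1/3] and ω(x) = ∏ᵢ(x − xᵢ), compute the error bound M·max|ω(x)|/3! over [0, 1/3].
sqrt(3)*cosh(1/2)/1728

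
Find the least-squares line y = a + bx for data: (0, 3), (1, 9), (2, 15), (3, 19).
a = 17/5, b = 27/5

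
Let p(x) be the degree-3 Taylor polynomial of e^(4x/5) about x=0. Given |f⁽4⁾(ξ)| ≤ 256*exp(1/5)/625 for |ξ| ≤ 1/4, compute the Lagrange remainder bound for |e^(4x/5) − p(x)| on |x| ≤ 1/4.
exp(1/5)/15000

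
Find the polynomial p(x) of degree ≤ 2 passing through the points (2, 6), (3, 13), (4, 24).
2*x**2 - 3*x + 4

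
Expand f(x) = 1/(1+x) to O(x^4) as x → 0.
1 - x + x**2 - x**3 + O(x**4)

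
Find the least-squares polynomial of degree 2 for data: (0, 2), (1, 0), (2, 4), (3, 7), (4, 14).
57/35 + (-123/70)x + (17/14)x²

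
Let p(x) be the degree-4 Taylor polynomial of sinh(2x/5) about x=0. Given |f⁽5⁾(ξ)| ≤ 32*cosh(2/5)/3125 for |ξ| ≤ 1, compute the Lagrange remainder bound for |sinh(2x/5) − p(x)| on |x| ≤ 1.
4*cosh(2/5)/46875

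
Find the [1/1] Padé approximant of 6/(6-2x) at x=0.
1/(1 - x/3)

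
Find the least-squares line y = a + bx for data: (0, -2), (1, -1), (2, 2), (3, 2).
a = -2, b = 3/2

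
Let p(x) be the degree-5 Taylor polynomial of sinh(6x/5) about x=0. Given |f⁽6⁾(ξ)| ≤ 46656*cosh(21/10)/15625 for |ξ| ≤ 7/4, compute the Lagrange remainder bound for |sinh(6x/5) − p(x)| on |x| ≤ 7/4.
9529569*cosh(21/10)/80000000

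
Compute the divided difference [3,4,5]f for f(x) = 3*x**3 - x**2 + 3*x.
35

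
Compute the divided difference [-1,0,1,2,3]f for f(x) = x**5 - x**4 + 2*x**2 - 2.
4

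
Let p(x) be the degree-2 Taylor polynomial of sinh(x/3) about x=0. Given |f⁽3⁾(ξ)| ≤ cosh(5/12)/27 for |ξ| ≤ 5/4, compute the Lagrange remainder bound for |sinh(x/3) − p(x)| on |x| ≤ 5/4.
125*cosh(5/12)/10368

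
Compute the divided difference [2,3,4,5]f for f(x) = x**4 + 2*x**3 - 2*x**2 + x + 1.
16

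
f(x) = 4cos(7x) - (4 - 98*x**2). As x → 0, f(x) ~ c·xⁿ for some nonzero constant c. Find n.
4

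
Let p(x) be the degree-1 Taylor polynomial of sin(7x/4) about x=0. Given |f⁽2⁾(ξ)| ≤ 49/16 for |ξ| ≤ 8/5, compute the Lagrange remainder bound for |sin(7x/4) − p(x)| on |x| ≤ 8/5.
98/25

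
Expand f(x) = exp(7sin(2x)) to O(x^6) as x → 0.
1 + 14*x + 98*x**2 + 448*x**3 + 1470*x**4 + 53536*x**5/15 + O(x**6)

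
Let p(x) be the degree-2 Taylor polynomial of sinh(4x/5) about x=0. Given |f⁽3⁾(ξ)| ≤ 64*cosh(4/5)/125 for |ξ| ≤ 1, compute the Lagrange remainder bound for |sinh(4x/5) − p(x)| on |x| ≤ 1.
32*cosh(4/5)/375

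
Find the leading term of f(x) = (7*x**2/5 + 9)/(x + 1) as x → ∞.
7*x/5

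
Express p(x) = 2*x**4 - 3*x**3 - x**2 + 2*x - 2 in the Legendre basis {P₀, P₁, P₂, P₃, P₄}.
(-29/15)P₀ + (1/5)P₁ + (10/21)P₂ + (-6/5)P₃ + (16/35)P₄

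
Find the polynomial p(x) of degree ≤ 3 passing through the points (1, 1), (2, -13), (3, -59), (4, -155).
-3*x**3 + 2*x**2 + x + 1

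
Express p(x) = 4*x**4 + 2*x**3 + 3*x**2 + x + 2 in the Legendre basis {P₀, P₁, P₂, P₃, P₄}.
(19/5)P₀ + (11/5)P₁ + (30/7)P₂ + (4/5)P₃ + (32/35)P₄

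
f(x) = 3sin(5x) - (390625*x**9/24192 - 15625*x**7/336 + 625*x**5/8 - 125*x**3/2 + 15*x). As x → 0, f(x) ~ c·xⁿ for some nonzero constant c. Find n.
11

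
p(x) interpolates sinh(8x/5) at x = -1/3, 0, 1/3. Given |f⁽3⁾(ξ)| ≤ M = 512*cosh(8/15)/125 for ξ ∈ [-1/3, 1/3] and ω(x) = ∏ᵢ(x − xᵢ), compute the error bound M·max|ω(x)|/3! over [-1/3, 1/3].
512*sqrt(3)*cosh(8/15)/91125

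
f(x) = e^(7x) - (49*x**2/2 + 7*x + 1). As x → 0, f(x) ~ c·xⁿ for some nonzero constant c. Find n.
3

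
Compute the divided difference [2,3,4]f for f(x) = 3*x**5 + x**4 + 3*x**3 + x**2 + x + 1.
938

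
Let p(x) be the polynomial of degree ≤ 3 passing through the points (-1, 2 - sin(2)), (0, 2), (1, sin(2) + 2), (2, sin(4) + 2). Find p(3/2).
5*sin(4)/16 + 7*sin(2)/8 + 2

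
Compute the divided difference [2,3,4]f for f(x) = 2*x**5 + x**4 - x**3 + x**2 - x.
617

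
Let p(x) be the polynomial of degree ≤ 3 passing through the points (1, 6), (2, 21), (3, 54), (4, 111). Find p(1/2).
27/8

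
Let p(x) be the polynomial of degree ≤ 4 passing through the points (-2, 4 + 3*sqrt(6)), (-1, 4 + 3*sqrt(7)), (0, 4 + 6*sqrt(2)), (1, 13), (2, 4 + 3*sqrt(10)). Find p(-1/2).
-15*sqrt(6)/128 + 9*sqrt(10)/128 + 83/32 + 45*sqrt(7)/32 + 135*sqrt(2)/32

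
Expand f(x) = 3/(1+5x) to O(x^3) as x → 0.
3 - 15*x + 75*x**2 + O(x**3)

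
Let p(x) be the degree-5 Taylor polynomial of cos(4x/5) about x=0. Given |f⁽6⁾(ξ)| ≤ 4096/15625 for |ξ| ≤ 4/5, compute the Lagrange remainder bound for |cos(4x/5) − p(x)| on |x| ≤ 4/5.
1048576/10986328125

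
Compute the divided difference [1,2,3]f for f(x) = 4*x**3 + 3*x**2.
27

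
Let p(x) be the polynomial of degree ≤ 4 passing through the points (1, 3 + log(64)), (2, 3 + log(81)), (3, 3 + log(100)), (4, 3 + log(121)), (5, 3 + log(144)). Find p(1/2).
3 + log(6553600000*11**(3/16)*2**(49/64)*3**(27/64)*5**(29/32)/2122043913)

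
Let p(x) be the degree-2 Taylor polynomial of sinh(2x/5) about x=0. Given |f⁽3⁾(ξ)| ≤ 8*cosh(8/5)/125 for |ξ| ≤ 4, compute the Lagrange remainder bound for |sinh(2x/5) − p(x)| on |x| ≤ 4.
256*cosh(8/5)/375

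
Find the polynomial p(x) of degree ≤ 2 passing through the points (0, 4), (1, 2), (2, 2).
x**2 - 3*x + 4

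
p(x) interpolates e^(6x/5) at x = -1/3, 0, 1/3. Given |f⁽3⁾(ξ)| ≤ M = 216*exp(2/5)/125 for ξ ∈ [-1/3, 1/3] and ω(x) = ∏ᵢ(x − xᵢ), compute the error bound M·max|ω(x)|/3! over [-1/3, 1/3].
8*sqrt(3)*exp(2/5)/3375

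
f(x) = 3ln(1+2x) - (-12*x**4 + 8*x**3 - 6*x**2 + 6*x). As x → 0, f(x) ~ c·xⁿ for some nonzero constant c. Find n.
5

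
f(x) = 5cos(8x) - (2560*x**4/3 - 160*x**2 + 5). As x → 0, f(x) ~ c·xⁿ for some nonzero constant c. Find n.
6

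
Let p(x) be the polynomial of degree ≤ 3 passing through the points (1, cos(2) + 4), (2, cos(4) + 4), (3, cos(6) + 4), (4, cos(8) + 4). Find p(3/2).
15*cos(4)/16 - 5*cos(6)/16 + 5*cos(2)/16 + cos(8)/16 + 4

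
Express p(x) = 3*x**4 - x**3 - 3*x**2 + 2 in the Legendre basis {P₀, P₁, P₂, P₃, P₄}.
(8/5)P₀ + (-3/5)P₁ + (-2/7)P₂ + (-2/5)P₃ + (24/35)P₄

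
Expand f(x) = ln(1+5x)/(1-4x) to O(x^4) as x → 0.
5*x + 15*x**2/2 + 215*x**3/3 + O(x**4)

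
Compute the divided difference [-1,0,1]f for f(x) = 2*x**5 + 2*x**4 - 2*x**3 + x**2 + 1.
3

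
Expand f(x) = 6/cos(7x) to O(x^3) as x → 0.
6 + 147*x**2 + O(x**3)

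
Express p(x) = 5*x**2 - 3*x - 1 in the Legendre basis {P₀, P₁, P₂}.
(2/3)P₀ + (-3)P₁ + (10/3)P₂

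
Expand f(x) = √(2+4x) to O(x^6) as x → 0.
sqrt(2) + sqrt(2)*x - sqrt(2)*x**2/2 + sqrt(2)*x**3/2 - 5*sqrt(2)*x**4/8 + 7*sqrt(2)*x**5/8 + O(x**6)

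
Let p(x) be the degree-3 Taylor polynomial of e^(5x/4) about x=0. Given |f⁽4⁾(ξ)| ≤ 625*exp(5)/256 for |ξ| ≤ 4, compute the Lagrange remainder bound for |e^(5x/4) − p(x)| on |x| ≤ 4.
625*exp(5)/24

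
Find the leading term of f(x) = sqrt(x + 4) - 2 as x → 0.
x/4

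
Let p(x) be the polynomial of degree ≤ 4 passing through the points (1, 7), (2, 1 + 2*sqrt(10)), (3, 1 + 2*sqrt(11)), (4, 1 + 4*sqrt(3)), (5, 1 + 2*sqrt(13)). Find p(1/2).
-105*sqrt(10)/16 - 45*sqrt(3)/8 + 35*sqrt(13)/64 + 1009/64 + 189*sqrt(11)/32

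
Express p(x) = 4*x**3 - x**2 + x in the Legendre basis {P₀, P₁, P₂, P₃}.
(-1/3)P₀ + (17/5)P₁ + (-2/3)P₂ + (8/5)P₃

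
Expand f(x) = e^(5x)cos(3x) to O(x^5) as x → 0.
1 + 5*x + 8*x**2 - 5*x**3/3 - 161*x**4/6 + O(x**5)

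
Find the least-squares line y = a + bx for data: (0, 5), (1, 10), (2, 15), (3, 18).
a = 27/5, b = 22/5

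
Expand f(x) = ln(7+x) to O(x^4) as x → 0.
log(7) + x/7 - x**2/98 + x**3/1029 + O(x**4)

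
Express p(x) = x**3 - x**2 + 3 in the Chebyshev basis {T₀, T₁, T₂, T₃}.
(5/2)T₀ + (3/4)T₁ + (-1/2)T₂ + (1/4)T₃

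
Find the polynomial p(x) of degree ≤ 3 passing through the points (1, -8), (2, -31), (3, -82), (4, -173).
-2*x**3 - 2*x**2 - 3*x - 1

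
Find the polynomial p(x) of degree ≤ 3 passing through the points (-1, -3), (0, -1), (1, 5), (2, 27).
2*x**3 + 2*x**2 + 2*x - 1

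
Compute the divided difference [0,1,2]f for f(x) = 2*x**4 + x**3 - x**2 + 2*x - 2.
16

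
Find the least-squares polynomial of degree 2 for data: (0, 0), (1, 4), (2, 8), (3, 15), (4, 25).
12/35 + (127/70)x + (15/14)x²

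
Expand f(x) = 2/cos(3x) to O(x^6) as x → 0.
2 + 9*x**2 + 135*x**4/4 + O(x**6)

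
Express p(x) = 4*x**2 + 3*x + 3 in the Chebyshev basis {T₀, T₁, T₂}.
(5)T₀ + (3)T₁ + (2)T₂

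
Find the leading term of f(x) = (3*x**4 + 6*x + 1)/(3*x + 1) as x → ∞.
x**3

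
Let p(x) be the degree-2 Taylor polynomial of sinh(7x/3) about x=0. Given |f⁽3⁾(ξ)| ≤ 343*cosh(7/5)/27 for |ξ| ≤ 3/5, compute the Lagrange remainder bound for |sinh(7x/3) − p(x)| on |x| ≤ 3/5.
343*cosh(7/5)/750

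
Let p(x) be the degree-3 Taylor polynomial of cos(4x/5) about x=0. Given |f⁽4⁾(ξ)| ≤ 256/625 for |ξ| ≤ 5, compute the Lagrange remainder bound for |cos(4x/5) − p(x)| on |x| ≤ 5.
32/3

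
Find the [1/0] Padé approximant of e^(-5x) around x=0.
1 - 5*x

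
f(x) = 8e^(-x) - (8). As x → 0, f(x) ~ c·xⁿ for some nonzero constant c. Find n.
1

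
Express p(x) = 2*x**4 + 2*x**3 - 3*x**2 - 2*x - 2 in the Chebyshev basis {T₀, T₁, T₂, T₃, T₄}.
(-11/4)T₀ + (-1/2)T₁ + (-1/2)T₂ + (1/2)T₃ + (1/4)T₄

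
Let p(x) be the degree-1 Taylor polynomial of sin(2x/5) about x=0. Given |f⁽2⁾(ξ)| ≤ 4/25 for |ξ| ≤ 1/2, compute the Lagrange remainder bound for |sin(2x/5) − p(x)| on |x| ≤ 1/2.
1/50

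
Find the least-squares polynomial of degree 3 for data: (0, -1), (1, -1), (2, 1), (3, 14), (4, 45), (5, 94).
-44/63 + (-290/189)x + (-143/252)x² + (101/108)x³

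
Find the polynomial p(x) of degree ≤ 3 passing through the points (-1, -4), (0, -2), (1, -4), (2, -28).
-3*x**3 - 2*x**2 + 3*x - 2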